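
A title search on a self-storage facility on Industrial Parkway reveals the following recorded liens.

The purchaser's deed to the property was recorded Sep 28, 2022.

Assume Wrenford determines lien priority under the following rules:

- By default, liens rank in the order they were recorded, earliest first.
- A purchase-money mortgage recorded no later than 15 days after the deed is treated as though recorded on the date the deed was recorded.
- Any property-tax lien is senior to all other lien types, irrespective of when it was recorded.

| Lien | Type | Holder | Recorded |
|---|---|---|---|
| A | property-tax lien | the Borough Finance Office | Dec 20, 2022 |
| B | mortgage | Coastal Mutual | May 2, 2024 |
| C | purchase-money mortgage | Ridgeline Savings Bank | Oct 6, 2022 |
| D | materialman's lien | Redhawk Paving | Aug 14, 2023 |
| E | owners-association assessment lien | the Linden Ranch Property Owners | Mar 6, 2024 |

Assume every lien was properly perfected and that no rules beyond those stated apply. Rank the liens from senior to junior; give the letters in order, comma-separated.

A, C, D, E, B

Effective dates: C relates back to the deed date Sep 28, 2022.
A is a property-tax lien, so it outranks all other liens regardless of date.
Remaining liens by effective date: C (Sep 28, 2022), D (Aug 14, 2023), E (Mar 6, 2024), B (May 2, 2024).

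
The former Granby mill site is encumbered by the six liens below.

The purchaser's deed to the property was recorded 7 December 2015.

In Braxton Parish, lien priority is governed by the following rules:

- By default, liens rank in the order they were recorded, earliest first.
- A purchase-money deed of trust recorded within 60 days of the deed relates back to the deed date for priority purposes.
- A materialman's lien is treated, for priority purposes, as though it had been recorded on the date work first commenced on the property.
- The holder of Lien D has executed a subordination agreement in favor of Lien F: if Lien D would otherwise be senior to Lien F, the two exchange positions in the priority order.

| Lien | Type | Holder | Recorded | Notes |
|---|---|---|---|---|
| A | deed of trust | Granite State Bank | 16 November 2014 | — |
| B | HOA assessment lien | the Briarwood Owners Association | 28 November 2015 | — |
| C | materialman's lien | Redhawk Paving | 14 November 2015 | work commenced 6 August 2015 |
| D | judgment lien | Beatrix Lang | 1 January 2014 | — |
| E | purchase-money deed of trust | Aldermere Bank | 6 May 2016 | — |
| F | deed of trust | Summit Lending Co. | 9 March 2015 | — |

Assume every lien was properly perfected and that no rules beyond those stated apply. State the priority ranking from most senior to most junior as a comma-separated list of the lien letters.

F, A, D, C, B, E

First, effective dates: C is treated as recorded 6 August 2015, the work-commencement date; E missed the 60-day window (151 days after the deed), so its recording date stands.
By effective date: D (1 January 2014), A (16 November 2014), F (9 March 2015), C (6 August 2015), B (28 November 2015), E (6 May 2016).
The subordination applies — D was senior to F — so D and F swap.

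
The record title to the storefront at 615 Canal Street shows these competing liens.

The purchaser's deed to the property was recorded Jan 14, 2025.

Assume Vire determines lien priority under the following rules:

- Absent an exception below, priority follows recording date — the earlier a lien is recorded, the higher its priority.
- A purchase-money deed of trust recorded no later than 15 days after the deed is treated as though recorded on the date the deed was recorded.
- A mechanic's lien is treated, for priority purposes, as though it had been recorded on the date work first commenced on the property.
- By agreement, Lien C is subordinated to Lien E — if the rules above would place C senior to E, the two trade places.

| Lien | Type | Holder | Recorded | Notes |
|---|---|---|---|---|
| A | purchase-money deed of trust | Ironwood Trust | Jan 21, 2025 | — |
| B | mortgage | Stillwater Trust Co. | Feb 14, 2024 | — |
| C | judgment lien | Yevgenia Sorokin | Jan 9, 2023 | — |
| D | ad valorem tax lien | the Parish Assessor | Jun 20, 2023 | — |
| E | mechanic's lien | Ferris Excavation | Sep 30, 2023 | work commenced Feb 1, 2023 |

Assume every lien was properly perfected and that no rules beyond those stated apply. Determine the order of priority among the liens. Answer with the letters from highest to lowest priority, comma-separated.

E, C, D, B, A

Effective dates after the stated exceptions: A's effective date is the deed date, Jan 14, 2025; E is treated as recorded Feb 1, 2023, the work-commencement date.
By effective date, earliest first: C (Jan 9, 2023), E (Feb 1, 2023), D (Jun 20, 2023), B (Feb 14, 2024), A (Jan 14, 2025).
Because C would otherwise rank above E, the subordination swaps them.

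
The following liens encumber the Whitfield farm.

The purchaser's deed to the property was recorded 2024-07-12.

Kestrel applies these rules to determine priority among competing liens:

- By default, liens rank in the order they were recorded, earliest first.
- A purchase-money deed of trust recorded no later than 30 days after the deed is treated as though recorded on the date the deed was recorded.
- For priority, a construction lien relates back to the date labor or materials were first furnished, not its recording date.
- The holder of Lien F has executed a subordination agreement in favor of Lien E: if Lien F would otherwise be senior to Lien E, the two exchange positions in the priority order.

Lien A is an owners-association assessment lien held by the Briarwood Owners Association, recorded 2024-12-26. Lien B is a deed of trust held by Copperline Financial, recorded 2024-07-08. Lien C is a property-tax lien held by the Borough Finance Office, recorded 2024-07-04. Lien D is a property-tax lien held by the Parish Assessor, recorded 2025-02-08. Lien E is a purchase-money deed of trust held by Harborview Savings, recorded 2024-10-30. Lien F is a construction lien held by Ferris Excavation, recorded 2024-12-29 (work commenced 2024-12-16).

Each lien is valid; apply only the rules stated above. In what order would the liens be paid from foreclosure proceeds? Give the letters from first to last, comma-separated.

Effective dates after the stated exceptions: E was recorded 110 days after the deed — beyond 30 days — so no relation-back applies; F's effective date is 2024-12-16, when work began.
Ordering by effective date: C (2024-07-04), B (2024-07-08), E (2024-10-30), F (2024-12-16), A (2024-12-26), D (2025-02-08).
Since F is not senior to E, the subordination leaves the order unchanged.

C, B, E, F, A, D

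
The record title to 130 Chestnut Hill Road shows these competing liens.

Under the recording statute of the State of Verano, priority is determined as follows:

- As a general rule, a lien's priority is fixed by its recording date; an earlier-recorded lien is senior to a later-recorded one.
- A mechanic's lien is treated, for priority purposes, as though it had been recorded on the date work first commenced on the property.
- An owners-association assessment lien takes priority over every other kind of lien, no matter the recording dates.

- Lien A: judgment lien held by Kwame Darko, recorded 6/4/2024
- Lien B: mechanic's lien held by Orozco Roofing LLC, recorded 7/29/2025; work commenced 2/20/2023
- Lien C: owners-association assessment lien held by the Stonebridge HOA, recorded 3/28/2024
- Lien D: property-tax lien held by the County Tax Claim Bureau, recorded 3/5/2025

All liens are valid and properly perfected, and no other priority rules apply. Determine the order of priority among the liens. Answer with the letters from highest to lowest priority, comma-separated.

C, B, A, D

Effective dates after the stated exceptions: B is treated as recorded 2/20/2023, the work-commencement date.
C is an owners-association assessment lien, so it outranks all other liens regardless of date.
Ordering the rest by effective date: B (2/20/2023), A (6/4/2024), D (3/5/2025).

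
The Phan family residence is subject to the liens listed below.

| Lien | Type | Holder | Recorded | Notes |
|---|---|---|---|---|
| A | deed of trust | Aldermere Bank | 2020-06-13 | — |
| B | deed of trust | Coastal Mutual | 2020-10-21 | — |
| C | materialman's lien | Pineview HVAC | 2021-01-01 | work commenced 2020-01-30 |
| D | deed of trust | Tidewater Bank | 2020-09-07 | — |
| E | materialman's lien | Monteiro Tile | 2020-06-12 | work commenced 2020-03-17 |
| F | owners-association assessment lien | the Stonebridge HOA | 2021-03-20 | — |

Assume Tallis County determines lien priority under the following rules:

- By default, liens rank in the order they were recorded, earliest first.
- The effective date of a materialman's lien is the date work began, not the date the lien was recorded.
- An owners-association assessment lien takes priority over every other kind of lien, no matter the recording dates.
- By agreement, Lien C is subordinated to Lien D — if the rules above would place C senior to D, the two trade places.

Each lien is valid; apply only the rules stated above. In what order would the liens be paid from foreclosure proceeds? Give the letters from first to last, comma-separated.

F, D, E, A, C, B

Adjusting effective dates: C relates back to 2020-01-30 (work commenced); E relates back to 2020-03-17 (work commenced).
F is an owners-association assessment lien, so it outranks all other liens regardless of date.
Ordering the rest by effective date: C (2020-01-30), E (2020-03-17), A (2020-06-13), D (2020-09-07), B (2020-10-21).
The subordination applies — C was senior to D — so C and D swap.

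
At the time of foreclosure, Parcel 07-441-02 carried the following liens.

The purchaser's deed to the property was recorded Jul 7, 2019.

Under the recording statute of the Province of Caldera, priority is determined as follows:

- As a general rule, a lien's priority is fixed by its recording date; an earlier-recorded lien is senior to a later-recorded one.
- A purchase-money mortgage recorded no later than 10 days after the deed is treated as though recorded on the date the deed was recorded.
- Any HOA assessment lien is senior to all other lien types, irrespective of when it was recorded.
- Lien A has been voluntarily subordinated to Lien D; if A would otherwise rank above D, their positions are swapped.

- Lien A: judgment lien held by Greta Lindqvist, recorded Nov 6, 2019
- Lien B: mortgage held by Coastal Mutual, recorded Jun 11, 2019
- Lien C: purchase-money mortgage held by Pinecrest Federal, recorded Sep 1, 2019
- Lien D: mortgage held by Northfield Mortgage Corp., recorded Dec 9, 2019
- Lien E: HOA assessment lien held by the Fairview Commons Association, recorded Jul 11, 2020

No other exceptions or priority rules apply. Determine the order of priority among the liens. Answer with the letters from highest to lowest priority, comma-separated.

Effective dates: C was recorded 56 days after the deed, outside the 10-day window, so it keeps its recording date.
E is an HOA assessment lien and takes priority over every other lien.
Among the remaining liens, by effective date: B (Jun 11, 2019), C (Sep 1, 2019), A (Nov 6, 2019), D (Dec 9, 2019).
A would otherwise be senior to D, so under the subordination agreement A and D exchange positions.

E, B, C, D, A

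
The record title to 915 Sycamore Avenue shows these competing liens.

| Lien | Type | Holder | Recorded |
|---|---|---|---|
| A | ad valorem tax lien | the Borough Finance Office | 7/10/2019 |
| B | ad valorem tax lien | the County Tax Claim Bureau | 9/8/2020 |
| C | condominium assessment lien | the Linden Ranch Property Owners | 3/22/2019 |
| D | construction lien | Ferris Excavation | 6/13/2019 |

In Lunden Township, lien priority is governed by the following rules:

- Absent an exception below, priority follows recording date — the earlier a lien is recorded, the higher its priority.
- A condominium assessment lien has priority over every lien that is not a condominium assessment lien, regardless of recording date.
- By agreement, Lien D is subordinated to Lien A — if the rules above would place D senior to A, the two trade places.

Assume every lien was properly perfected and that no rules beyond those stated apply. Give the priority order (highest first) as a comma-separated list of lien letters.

C, A, D, B

C is a condominium assessment lien, so it outranks all other liens regardless of date.
Remaining liens by effective date: D (6/13/2019), A (7/10/2019), B (9/8/2020).
Because D would otherwise rank above A, the subordination swaps them.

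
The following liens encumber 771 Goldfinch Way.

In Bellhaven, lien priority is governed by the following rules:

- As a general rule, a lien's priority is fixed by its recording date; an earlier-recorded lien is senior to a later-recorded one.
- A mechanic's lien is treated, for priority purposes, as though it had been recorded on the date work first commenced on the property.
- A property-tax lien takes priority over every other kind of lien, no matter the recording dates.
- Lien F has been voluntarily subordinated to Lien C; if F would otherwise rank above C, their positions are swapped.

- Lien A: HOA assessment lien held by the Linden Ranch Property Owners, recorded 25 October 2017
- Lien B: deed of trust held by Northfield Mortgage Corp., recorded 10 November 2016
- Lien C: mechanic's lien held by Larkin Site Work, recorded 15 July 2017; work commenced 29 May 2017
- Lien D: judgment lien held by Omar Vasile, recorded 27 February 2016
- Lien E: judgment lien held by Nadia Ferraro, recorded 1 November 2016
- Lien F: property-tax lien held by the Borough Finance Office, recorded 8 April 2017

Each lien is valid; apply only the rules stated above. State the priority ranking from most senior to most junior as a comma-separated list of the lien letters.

C, D, E, B, F, A

First, effective dates: C's effective date is 29 May 2017, when work began.
F, as a property-tax lien, has superpriority and ranks first.
The other liens, earliest effective date first: D (27 February 2016), E (1 November 2016), B (10 November 2016), C (29 May 2017), A (25 October 2017).
F would otherwise be senior to C, so under the subordination agreement F and C exchange positions.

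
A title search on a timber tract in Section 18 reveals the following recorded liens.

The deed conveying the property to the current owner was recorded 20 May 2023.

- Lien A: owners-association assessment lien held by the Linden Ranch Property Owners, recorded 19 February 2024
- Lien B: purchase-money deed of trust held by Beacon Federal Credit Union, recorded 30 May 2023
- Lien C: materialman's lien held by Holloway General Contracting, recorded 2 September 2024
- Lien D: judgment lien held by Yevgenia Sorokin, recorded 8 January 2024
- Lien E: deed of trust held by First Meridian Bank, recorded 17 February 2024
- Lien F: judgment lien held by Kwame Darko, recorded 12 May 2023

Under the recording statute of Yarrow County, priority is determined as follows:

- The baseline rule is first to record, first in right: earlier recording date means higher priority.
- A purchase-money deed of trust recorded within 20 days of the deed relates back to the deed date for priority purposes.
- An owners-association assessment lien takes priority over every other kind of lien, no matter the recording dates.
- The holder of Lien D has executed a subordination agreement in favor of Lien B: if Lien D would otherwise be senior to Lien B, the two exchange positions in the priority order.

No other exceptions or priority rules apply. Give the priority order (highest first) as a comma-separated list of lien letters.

A, F, B, D, E, C

First, effective dates: B was recorded within the 20-day window, so its effective date is the deed date 20 May 2023.
A, as an owners-association assessment lien, has superpriority and ranks first.
Ordering the rest by effective date: F (12 May 2023), B (20 May 2023), D (8 January 2024), E (17 February 2024), C (2 September 2024).
D is already junior to B, so the subordination agreement changes nothing.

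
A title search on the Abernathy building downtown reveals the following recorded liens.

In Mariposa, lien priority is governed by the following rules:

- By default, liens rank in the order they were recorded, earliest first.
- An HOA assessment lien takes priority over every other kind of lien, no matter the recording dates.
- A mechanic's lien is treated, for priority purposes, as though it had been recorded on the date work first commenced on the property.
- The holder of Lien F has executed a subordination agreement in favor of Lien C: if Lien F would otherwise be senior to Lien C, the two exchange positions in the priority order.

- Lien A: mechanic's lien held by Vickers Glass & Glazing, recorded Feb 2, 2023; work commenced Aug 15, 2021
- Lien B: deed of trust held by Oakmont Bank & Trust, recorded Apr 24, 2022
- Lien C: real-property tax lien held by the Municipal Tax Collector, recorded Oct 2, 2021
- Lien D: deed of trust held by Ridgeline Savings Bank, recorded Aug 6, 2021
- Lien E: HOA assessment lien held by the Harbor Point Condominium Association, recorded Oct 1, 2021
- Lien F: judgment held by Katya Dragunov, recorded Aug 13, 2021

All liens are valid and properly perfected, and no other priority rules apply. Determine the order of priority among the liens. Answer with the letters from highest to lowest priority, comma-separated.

E, D, C, A, F, B

Adjusting effective dates: A relates back to Aug 15, 2021 (work commenced).
E is an HOA assessment lien, so it outranks all other liens regardless of date.
Ordering the rest by effective date: D (Aug 6, 2021), F (Aug 13, 2021), A (Aug 15, 2021), C (Oct 2, 2021), B (Apr 24, 2022).
F would otherwise be senior to C, so under the subordination agreement F and C exchange positions.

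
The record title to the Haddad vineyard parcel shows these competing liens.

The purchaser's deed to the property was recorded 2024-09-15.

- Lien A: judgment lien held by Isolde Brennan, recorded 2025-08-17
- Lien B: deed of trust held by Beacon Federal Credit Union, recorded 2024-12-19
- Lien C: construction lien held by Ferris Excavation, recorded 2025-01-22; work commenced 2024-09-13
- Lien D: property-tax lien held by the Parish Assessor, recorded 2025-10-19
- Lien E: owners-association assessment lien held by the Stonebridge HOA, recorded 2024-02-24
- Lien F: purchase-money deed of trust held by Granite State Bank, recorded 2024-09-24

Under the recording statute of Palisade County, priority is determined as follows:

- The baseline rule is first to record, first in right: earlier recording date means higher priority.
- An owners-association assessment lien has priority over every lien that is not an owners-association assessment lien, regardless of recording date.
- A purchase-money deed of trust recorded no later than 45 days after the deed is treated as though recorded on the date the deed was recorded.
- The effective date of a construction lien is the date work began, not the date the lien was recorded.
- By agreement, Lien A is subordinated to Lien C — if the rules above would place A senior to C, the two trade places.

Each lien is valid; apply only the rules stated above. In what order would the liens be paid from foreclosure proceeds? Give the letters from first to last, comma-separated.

Effective dates after the stated exceptions: C relates back to 2024-09-13 (work commenced); F was recorded within the 45-day window, so its effective date is the deed date 2024-09-15.
E is an owners-association assessment lien and takes priority over every other lien.
Among the remaining liens, by effective date: C (2024-09-13), F (2024-09-15), B (2024-12-19), A (2025-08-17), D (2025-10-19).
A already ranks below C; the subordination has no effect.

E, C, F, B, A, D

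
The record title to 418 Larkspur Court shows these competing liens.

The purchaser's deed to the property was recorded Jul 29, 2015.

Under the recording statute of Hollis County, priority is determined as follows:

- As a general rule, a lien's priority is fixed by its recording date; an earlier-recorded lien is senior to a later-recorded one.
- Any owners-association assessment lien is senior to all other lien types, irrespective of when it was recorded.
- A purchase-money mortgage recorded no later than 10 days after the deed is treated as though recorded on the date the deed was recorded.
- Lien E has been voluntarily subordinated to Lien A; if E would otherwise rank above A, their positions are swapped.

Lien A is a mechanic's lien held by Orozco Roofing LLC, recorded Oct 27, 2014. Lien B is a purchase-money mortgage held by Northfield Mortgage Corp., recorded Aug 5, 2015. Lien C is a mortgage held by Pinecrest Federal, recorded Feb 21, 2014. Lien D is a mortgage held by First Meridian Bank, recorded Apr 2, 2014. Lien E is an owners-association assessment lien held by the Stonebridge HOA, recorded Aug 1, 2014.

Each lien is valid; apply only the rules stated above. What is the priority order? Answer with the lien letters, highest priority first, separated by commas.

Adjusting effective dates: B's effective date is the deed date, Jul 29, 2015.
E is an owners-association assessment lien, so it outranks all other liens regardless of date.
Ordering the rest by effective date: C (Feb 21, 2014), D (Apr 2, 2014), A (Oct 27, 2014), B (Jul 29, 2015).
Because E would otherwise rank above A, the subordination swaps them.

A, C, D, E, B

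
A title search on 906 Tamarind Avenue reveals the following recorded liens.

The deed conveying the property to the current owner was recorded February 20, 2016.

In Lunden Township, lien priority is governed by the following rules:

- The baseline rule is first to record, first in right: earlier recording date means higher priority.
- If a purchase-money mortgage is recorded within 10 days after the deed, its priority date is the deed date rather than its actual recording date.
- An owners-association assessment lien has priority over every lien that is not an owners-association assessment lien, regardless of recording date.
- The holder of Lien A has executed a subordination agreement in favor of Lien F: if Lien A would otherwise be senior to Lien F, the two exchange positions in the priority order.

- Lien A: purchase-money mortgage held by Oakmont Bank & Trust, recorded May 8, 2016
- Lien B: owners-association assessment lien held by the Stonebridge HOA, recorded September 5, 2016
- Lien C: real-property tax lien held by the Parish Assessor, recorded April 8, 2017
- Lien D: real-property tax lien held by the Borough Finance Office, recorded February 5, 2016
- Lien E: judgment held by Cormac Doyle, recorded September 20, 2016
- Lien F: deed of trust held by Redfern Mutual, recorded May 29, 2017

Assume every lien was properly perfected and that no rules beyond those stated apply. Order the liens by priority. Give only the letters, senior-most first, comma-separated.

B, D, F, E, C, A

Effective dates after the stated exceptions: A was recorded 78 days after the deed — beyond 10 days — so no relation-back applies.
B is an owners-association assessment lien and takes priority over every other lien.
Among the remaining liens, by effective date: D (February 5, 2016), A (May 8, 2016), E (September 20, 2016), C (April 8, 2017), F (May 29, 2017).
The subordination applies — A was senior to F — so A and F swap.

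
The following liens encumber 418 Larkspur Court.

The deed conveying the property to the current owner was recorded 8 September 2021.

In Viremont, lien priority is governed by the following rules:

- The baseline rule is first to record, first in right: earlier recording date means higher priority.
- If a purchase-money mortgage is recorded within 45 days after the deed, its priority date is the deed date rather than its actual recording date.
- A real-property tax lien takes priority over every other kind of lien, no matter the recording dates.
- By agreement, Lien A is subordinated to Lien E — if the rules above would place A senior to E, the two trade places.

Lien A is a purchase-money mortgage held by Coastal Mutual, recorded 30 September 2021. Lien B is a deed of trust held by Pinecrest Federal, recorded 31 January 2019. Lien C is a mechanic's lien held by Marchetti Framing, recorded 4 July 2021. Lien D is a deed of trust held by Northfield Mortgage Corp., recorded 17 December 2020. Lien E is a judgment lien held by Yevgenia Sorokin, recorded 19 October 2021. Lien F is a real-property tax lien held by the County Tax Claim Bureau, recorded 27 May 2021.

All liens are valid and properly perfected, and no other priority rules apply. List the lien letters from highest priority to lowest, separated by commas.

Effective dates after the stated exceptions: A's effective date is the deed date, 8 September 2021.
F is a real-property tax lien, so it outranks all other liens regardless of date.
Remaining liens by effective date: B (31 January 2019), D (17 December 2020), C (4 July 2021), A (8 September 2021), E (19 October 2021).
Because A would otherwise rank above E, the subordination swaps them.

F, B, D, C, E, A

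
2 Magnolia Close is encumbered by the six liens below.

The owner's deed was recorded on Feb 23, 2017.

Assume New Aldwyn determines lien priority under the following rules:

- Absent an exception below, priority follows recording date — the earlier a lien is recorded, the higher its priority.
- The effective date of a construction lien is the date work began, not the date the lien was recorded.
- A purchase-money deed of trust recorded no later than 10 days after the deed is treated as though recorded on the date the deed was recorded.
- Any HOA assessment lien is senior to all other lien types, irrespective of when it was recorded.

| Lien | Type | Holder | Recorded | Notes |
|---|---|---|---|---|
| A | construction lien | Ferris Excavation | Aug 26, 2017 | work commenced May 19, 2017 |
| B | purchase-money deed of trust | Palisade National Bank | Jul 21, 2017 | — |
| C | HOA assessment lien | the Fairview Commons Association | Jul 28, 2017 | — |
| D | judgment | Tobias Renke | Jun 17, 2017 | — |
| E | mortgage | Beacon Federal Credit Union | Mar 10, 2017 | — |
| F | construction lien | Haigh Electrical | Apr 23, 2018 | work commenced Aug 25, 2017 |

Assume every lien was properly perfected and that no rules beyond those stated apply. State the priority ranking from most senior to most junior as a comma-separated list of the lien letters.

Effective dates after the stated exceptions: A's effective date is May 19, 2017, when work began; B was recorded 148 days after the deed — beyond 10 days — so no relation-back applies; F is treated as recorded Aug 25, 2017, the work-commencement date.
C, as an HOA assessment lien, has superpriority and ranks first.
Among the remaining liens, by effective date: E (Mar 10, 2017), A (May 19, 2017), D (Jun 17, 2017), B (Jul 21, 2017), F (Aug 25, 2017).

C, E, A, D, B, F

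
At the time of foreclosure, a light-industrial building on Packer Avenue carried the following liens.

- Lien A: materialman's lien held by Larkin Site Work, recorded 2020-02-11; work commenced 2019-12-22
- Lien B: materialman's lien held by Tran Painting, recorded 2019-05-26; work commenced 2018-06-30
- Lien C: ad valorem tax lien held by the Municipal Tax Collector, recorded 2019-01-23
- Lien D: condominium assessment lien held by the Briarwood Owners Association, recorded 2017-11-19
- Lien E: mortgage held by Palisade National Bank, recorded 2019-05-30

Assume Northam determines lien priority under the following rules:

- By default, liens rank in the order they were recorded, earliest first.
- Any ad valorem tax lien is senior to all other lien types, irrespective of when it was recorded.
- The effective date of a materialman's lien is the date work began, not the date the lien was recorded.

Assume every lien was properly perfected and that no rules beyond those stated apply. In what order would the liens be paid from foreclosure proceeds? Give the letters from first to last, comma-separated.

First, effective dates: A is treated as recorded 2019-12-22, the work-commencement date; B's effective date is 2018-06-30, when work began.
As an ad valorem tax lien, C is senior to every other lien.
Ordering the rest by effective date: D (2017-11-19), B (2018-06-30), E (2019-05-30), A (2019-12-22).

C, D, B, E, A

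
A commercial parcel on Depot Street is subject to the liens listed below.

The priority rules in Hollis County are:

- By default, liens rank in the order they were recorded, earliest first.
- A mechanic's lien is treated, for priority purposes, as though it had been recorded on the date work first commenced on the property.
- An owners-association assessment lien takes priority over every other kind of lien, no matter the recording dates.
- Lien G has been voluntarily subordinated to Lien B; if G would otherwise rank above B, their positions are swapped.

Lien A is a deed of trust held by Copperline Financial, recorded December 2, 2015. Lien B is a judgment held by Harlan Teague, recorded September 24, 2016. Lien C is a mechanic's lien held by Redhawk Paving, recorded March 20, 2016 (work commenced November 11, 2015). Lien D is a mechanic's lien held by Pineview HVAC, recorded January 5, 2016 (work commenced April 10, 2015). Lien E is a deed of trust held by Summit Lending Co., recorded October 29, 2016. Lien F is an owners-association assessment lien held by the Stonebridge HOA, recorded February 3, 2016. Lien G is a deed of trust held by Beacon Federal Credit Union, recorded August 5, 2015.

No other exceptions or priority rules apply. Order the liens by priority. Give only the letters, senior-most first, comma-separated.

F, D, B, C, A, G, E

Effective dates: C is treated as recorded November 11, 2015, the work-commencement date; D is treated as recorded April 10, 2015, the work-commencement date.
F is an owners-association assessment lien and takes priority over every other lien.
The other liens, earliest effective date first: D (April 10, 2015), G (August 5, 2015), C (November 11, 2015), A (December 2, 2015), B (September 24, 2016), E (October 29, 2016).
G is senior to B before the subordination, so the two trade places.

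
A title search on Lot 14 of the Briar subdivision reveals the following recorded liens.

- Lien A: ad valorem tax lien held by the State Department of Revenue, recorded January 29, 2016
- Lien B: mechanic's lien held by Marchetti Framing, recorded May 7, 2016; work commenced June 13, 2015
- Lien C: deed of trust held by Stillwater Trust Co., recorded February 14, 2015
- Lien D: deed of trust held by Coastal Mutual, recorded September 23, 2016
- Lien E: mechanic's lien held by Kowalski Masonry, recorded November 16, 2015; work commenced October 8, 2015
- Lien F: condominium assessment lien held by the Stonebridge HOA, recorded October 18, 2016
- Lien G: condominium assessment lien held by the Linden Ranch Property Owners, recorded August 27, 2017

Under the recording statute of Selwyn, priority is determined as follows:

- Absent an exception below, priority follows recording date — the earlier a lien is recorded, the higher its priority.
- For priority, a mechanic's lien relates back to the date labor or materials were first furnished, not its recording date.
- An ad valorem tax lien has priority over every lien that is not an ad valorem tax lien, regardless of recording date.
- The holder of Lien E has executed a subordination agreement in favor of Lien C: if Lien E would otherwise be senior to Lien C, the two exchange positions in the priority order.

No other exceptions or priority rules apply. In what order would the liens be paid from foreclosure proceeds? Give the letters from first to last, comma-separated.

A, C, B, E, D, F, G

Effective dates after the stated exceptions: B relates back to June 13, 2015 (work commenced); E is treated as recorded October 8, 2015, the work-commencement date.
A, as an ad valorem tax lien, has superpriority and ranks first.
Remaining liens by effective date: C (February 14, 2015), B (June 13, 2015), E (October 8, 2015), D (September 23, 2016), F (October 18, 2016), G (August 27, 2017).
E already ranks below C; the subordination has no effect.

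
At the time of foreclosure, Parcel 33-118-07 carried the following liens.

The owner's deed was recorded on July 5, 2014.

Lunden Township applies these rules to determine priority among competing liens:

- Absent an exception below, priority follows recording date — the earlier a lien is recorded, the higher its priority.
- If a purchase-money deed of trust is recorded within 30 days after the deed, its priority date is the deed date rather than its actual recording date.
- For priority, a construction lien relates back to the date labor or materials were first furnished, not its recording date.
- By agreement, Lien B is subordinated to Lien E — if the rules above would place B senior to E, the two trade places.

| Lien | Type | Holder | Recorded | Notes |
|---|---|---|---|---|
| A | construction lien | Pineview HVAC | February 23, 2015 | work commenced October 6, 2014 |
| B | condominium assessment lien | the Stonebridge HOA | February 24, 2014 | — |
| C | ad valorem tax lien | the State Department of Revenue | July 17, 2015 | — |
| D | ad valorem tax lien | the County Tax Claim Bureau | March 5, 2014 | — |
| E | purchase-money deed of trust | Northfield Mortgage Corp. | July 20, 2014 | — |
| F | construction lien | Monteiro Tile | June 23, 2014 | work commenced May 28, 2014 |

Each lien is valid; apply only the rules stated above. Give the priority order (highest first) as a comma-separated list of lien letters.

E, D, F, B, A, C

Effective dates: A is treated as recorded October 6, 2014, the work-commencement date; E was recorded within the 30-day window, so its effective date is the deed date July 5, 2014; F relates back to May 28, 2014 (work commenced).
Ordering by effective date: B (February 24, 2014), D (March 5, 2014), F (May 28, 2014), E (July 5, 2014), A (October 6, 2014), C (July 17, 2015).
B is senior to E before the subordination, so the two trade places.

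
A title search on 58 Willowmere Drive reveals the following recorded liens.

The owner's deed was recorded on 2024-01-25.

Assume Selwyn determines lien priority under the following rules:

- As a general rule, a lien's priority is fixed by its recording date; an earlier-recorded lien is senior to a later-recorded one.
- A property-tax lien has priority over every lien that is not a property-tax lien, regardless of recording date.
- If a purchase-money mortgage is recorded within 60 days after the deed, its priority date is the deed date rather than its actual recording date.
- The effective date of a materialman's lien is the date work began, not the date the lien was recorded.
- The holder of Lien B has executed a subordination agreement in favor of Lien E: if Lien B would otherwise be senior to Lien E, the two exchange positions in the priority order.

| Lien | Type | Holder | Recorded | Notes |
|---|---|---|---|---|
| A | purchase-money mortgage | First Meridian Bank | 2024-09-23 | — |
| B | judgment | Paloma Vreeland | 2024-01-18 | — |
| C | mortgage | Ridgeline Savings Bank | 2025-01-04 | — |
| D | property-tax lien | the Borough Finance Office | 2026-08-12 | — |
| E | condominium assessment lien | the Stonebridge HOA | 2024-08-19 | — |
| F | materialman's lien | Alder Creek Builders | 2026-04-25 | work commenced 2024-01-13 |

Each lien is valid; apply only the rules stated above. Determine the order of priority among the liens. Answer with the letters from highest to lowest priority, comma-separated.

D, F, E, B, A, C

Adjusting effective dates: A was recorded 242 days after the deed — beyond 60 days — so no relation-back applies; F relates back to 2024-01-13 (work commenced).
D is a property-tax lien and takes priority over every other lien.
Ordering the rest by effective date: F (2024-01-13), B (2024-01-18), E (2024-08-19), A (2024-09-23), C (2025-01-04).
Because B would otherwise rank above E, the subordination swaps them.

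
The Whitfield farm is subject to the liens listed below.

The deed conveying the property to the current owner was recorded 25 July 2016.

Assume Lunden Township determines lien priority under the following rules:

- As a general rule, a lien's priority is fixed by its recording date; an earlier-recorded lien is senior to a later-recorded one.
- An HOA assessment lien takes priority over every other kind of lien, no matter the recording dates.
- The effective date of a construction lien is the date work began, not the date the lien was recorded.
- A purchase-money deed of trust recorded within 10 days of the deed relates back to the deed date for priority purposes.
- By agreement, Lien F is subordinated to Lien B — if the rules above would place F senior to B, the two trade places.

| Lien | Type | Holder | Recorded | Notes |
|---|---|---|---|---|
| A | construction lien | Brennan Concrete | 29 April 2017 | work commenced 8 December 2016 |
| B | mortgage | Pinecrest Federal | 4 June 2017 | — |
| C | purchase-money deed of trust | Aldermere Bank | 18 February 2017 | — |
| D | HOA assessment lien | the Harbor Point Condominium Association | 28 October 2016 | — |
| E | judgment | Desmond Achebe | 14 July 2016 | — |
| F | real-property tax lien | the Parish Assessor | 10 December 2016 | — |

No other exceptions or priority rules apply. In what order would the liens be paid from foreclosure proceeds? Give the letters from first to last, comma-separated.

D, E, A, B, C, F

Effective dates after the stated exceptions: A relates back to 8 December 2016 (work commenced); C was recorded 208 days after the deed, outside the 10-day window, so it keeps its recording date.
As an HOA assessment lien, D is senior to every other lien.
Among the remaining liens, by effective date: E (14 July 2016), A (8 December 2016), F (10 December 2016), C (18 February 2017), B (4 June 2017).
Because F would otherwise rank above B, the subordination swaps them.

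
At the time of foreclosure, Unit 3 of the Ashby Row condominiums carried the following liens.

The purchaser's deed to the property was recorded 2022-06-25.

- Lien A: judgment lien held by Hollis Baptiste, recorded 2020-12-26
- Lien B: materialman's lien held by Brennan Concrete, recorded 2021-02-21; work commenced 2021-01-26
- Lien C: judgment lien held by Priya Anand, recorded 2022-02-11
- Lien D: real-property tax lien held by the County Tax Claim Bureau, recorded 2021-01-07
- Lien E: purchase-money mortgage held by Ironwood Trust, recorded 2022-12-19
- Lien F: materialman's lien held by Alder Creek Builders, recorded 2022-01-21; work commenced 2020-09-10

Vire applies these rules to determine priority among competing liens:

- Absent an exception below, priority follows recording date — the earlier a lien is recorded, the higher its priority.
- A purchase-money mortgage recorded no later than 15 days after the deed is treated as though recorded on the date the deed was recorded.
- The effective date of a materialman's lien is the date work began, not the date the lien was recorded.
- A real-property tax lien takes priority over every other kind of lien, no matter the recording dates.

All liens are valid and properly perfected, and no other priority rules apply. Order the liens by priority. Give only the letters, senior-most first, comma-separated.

Adjusting effective dates: B's effective date is 2021-01-26, when work began; E missed the 15-day window (177 days after the deed), so its recording date stands; F's effective date is 2020-09-10, when work began.
As a real-property tax lien, D is senior to every other lien.
Remaining liens by effective date: F (2020-09-10), A (2020-12-26), B (2021-01-26), C (2022-02-11), E (2022-12-19).

D, F, A, B, C, E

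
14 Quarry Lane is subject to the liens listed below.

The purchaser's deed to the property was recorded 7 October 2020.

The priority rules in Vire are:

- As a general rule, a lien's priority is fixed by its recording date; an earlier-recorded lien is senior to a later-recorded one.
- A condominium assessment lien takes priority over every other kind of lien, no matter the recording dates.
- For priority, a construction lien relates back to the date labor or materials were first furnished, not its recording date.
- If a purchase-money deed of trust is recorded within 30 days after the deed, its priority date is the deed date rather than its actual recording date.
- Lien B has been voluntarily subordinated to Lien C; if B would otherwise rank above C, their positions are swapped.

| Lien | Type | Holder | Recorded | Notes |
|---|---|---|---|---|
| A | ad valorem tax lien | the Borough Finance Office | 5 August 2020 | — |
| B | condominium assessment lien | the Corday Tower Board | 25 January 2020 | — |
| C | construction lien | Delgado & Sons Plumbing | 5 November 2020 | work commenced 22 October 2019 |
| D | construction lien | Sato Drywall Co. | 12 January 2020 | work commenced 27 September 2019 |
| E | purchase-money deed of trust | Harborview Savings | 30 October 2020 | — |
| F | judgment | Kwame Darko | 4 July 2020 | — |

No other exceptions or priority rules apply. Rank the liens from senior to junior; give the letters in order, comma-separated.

C, D, B, F, A, E

First, effective dates: C relates back to 22 October 2019 (work commenced); D relates back to 27 September 2019 (work commenced); E relates back to the deed date 7 October 2020.
As a condominium assessment lien, B is senior to every other lien.
Remaining liens by effective date: D (27 September 2019), C (22 October 2019), F (4 July 2020), A (5 August 2020), E (7 October 2020).
The subordination applies — B was senior to C — so B and C swap.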